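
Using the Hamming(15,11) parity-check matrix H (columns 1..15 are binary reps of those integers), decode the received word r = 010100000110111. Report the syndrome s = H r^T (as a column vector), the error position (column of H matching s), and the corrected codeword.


s = (1, 0, 1, 1)^T, error position = 11, corrected codeword c = 010100000100111

Compute s = H r^T mod 2 one row at a time:
  s_1 = 0 + 0 + 1 + 1 + 0 + 1 + 1 + 1 = 5 ≡ 1 (mod 2).
  s_2 = 1 + 0 + 0 + 0 + 0 + 1 + 1 + 1 = 4 ≡ 0 (mod 2).
  s_3 = 1 + 0 + 0 + 0 + 1 + 1 + 1 + 1 = 5 ≡ 1 (mod 2).
  s_4 = 0 + 0 + 0 + 0 + 0 + 1 + 1 + 1 = 3 ≡ 1 (mod 2).
s = (1, 0, 1, 1)^T — this equals column 11 of H (binary 1011), so error is at position 11.
Correct: flip bit 11 of r = 010100000110111 to get c = 010100000100111.


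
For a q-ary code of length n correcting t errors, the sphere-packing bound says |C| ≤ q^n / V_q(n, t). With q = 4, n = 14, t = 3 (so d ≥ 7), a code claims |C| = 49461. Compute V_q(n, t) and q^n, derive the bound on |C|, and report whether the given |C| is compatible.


V_q(n, t) = 10690, q^n = 268435456, Hamming bound = 25110, |C| = 49461 > bound (violated).

Step 1: Compute V_q(n, t) = Σ_{j=0}^3 C(n, j) (q−1)^j.
  j = 0: C(14,0)·(3)^0 = 1·1 = 1.
  j = 1: C(14,1)·(3)^1 = 14·3 = 42.
  j = 2: C(14,2)·(3)^2 = 91·9 = 819.
  j = 3: C(14,3)·(3)^3 = 364·27 = 9828.
  V_q(n, t) = 1 + 42 + 819 + 9828 = 10690.
Step 2: q^n = 4^14 = 268435456.
Step 3: Hamming bound ⌊q^n / V_q(n,t)⌋ = ⌊268435456/10690⌋ = 25110.
Step 4: Compare |C| = 49461 to 25110: violated.
The claimed |C| lies above the Hamming bound, so no 4-ary code of length 14 with d ≥ 7 can have 49461 codewords.


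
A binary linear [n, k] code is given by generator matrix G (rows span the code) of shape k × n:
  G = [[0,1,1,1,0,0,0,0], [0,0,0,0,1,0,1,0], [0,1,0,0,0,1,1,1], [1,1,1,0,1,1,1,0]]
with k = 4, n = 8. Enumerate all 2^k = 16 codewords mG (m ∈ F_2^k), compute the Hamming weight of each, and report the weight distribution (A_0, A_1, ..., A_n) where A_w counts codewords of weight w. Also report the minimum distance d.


Weight distribution: A_0 = 1, A_2 = 1, A_3 = 2, A_4 = 5, A_5 = 6, A_6 = 1. Minimum distance d = 2.

Enumerate all 2^4 = 16 messages m ∈ F_2^4.
For each, compute codeword c = mG in F_2^8, then tally its weight.
  m = 0000 → c = 00000000, weight = 0.
  m = 1000 → c = 01110000, weight = 3.
  m = 0100 → c = 00001010, weight = 2.
  m = 1100 → c = 01111010, weight = 5.
  m = 0010 → c = 01000111, weight = 4.
  m = 1010 → c = 00110111, weight = 5.
  m = 0110 → c = 01001101, weight = 4.
  m = 1110 → c = 00111101, weight = 5.
  m = 0001 → c = 11101110, weight = 6.
  m = 1001 → c = 10011110, weight = 5.
  m = 0101 → c = 11100100, weight = 4.
  m = 1101 → c = 10010100, weight = 3.
  m = 0011 → c = 10101001, weight = 4.
  m = 1011 → c = 11011001, weight = 5.
  m = 0111 → c = 10100011, weight = 4.
  m = 1111 → c = 11010011, weight = 5.
Tally weights:
  weight 0: 1 codewords.
  weight 2: 1 codewords.
  weight 3: 2 codewords.
  weight 4: 5 codewords.
  weight 5: 6 codewords.
  weight 6: 1 codewords.
Minimum distance d = smallest w > 0 with A_w > 0 = 2.
Sanity: Σ A_w = 16 = 2^4 = 16 ✓.


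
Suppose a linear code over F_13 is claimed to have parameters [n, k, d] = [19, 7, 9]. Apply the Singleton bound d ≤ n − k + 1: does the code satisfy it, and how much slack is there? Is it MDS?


Singleton RHS = n − k + 1 = 13, slack = 4, bound satisfied, not MDS.

Singleton bound: d ≤ n − k + 1.
Here n = 19, k = 7, so n − k + 1 = 13.
Given d = 9, check d ≤ 13: YES.
Slack = (n − k + 1) − d = 4.
The code is NOT MDS (slack = 4 > 0).
Description: the claimed parameters are [19, 7, 9]_13; such a code would be non-MDS.


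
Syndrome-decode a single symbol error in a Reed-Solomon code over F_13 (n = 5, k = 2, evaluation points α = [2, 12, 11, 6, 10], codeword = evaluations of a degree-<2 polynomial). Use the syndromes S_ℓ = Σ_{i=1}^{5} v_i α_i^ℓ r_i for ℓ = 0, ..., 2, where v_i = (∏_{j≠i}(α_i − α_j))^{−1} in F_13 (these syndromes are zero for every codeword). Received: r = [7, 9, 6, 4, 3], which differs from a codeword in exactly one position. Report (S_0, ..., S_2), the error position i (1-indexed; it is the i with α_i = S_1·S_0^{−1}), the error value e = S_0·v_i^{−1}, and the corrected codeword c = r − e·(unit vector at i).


S = (4, 8, 3), error at position 1, error magnitude e = 2, c = [5, 9, 6, 4, 3].

Step 1: column multipliers v_i = (∏_{j≠i}(α_i − α_j))^{−1} mod 13.
  i = 1 (α = 2): (2−12)(2−11)(2−6)(2−10) = (−10)·(−9)·(−4)·(−8) = 2880 ≡ 7, so v_1 = 7^{−1} = 2 (mod 13).
  i = 2 (α = 12): (12−2)(12−11)(12−6)(12−10) = 10·1·6·2 = 120 ≡ 3, so v_2 = 3^{−1} = 9 (mod 13).
  i = 3 (α = 11): (11−2)(11−12)(11−6)(11−10) = 9·(−1)·5·1 = −45 ≡ 7, so v_3 = 7^{−1} = 2 (mod 13).
  i = 4 (α = 6): (6−2)(6−12)(6−11)(6−10) = 4·(−6)·(−5)·(−4) = −480 ≡ 1, so v_4 = 1^{−1} = 1 (mod 13).
  i = 5 (α = 10): (10−2)(10−12)(10−11)(10−6) = 8·(−2)·(−1)·4 = 64 ≡ 12, so v_5 = 12^{−1} = 12 (mod 13).
  v = [2, 9, 2, 1, 12].
Step 2: syndromes of r = [7, 9, 6, 4, 3] (all sums mod 13).
  S_0 = Σ v_i r_i = 2·7 + 9·9 + 2·6 + 1·4 + 12·3 = 147 ≡ 4.
  S_1 = Σ v_i α_i r_i = 2·2·7 + 9·12·9 + 2·11·6 + 1·6·4 + 12·10·3 = 1516 ≡ 8.
  α_i^2 mod 13 = [4, 1, 4, 10, 9].
  S_2 = Σ v_i α_i^2 r_i = 2·4·7 + 9·1·9 + 2·4·6 + 1·10·4 + 12·9·3 = 549 ≡ 3.
  S = (4, 8, 3) ≠ 0, so r is not a codeword (an error is present).
Step 3: locate the error. For a single error e at position i, S_ℓ = v_i·e·α_i^ℓ, so α_err = S_1/S_0.
  S_0^{−1} = 4^{−1} = 10 (mod 13), so α_err = 8·10 = 80 ≡ 2 = α_1. Error position i = 1.
  Consistency check: S_2/S_1 = 3·5 = 15 ≡ 2 = α_err ✓ (single-error assumption holds).
Step 4: error magnitude e = S_0/v_1 = S_0·∏_{j≠1}(α_1 − α_j) = 4·7 = 28 ≡ 2 (mod 13).
Step 5: correct position 1: c_1 = r_1 − e = 7 − 2 ≡ 5 (mod 13). Hence c = [5, 9, 6, 4, 3].
  Check: interpolating c through the α_i gives m(x) = 12 + 3·x (degree < 2) with m(α_i) = c_i for every i, so c is indeed a codeword.


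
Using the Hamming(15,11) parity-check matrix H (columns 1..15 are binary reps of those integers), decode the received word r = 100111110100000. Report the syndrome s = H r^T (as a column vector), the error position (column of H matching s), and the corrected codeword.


s = (0, 0, 1, 1)^T, error position = 3, corrected codeword c = 101111110100000

Compute s = H r^T mod 2 one row at a time:
  s_1 = 1 + 0 + 1 + 0 + 0 + 0 + 0 + 0 = 2 ≡ 0 (mod 2).
  s_2 = 1 + 1 + 1 + 1 + 0 + 0 + 0 + 0 = 4 ≡ 0 (mod 2).
  s_3 = 0 + 0 + 1 + 1 + 1 + 0 + 0 + 0 = 3 ≡ 1 (mod 2).
  s_4 = 1 + 0 + 1 + 1 + 0 + 0 + 0 + 0 = 3 ≡ 1 (mod 2).
s = (0, 0, 1, 1)^T — this equals column 3 of H (binary 0011), so error is at position 3.
Correct: flip bit 3 of r = 100111110100000 to get c = 101111110100000.


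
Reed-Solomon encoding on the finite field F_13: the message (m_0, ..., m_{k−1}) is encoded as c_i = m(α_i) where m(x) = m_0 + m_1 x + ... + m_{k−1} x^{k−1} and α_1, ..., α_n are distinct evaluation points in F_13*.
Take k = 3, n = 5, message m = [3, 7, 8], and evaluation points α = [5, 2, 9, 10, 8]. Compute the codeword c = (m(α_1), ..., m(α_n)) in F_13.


c = [4, 10, 12, 2, 12]

Message polynomial: m(x) = 3 + 7·x + 8·x^2 (mod 13).
For each evaluation point α_i, compute m(α_i) mod 13:
  α_1 = 5: Horner steps 8 → 8 → 4, so m(5) = 4.
  α_2 = 2: Horner steps 8 → 10 → 10, so m(2) = 10.
  α_3 = 9: Horner steps 8 → 1 → 12, so m(9) = 12.
  α_4 = 10: Horner steps 8 → 9 → 2, so m(10) = 2.
  α_5 = 8: Horner steps 8 → 6 → 12, so m(8) = 12.
Codeword c = [4, 10, 12, 2, 12] ∈ F_13^5.


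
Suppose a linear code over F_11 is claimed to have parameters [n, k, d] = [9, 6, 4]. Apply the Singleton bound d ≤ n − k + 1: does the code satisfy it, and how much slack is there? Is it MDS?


Singleton RHS = n − k + 1 = 4, slack = 0, bound satisfied, MDS.

Singleton bound: d ≤ n − k + 1.
Here n = 9, k = 6, so n − k + 1 = 4.
Given d = 4, check d ≤ 4: YES.
Slack = (n − k + 1) − d = 0.
The code is MDS (slack = 0).
Description: the claimed parameters are [9, 6, 4]_11; such a code would be MDS (meets Singleton bound).


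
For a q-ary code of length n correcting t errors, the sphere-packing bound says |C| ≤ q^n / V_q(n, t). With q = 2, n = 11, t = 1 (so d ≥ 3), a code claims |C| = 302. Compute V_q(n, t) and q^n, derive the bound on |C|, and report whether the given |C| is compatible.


V_q(n, t) = 12, q^n = 2048, Hamming bound = 170, |C| = 302 > bound (violated).

Step 1: Compute V_q(n, t) = Σ_{j=0}^1 C(n, j) (q−1)^j.
  j = 0: C(11,0)·(1)^0 = 1·1 = 1.
  j = 1: C(11,1)·(1)^1 = 11·1 = 11.
  V_q(n, t) = 1 + 11 = 12.
Step 2: q^n = 2^11 = 2048.
Step 3: Hamming bound ⌊q^n / V_q(n,t)⌋ = ⌊2048/12⌋ = 170.
Step 4: Compare |C| = 302 to 170: violated.
The claimed |C| lies above the Hamming bound, so no 2-ary code of length 11 with d ≥ 3 can have 302 codewords.


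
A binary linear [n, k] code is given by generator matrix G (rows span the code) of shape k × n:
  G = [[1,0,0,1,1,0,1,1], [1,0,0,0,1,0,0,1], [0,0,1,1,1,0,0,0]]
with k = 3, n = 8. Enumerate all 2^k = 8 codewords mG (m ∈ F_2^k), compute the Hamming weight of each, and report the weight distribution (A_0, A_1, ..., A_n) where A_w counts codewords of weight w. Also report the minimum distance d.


Weight distribution: A_0 = 1, A_2 = 1, A_3 = 3, A_4 = 2, A_5 = 1. Minimum distance d = 2.

Enumerate all 2^3 = 8 messages m ∈ F_2^3.
For each, compute codeword c = mG in F_2^8, then tally its weight.
  m = 000 → c = 00000000, weight = 0.
  m = 100 → c = 10011011, weight = 5.
  m = 010 → c = 10001001, weight = 3.
  m = 110 → c = 00010010, weight = 2.
  m = 001 → c = 00111000, weight = 3.
  m = 101 → c = 10100011, weight = 4.
  m = 011 → c = 10110001, weight = 4.
  m = 111 → c = 00101010, weight = 3.
Tally weights:
  weight 0: 1 codewords.
  weight 2: 1 codewords.
  weight 3: 3 codewords.
  weight 4: 2 codewords.
  weight 5: 1 codewords.
Minimum distance d = smallest w > 0 with A_w > 0 = 2.
Sanity: Σ A_w = 8 = 2^3 = 8 ✓.


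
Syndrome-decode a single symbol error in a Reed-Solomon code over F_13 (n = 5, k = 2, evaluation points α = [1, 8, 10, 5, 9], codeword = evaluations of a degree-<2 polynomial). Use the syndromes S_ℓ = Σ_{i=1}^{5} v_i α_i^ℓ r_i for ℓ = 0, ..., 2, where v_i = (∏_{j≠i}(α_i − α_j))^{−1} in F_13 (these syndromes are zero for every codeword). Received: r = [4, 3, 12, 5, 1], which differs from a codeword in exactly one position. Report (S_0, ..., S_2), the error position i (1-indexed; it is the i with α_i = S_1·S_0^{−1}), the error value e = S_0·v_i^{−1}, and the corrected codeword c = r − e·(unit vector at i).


S = (5, 12, 8), error at position 4, error magnitude e = 9, c = [4, 3, 12, 9, 1].

Step 1: column multipliers v_i = (∏_{j≠i}(α_i − α_j))^{−1} mod 13.
  i = 1 (α = 1): (1−8)(1−10)(1−5)(1−9) = (−7)·(−9)·(−4)·(−8) = 2016 ≡ 1, so v_1 = 1^{−1} = 1 (mod 13).
  i = 2 (α = 8): (8−1)(8−10)(8−5)(8−9) = 7·(−2)·3·(−1) = 42 ≡ 3, so v_2 = 3^{−1} = 9 (mod 13).
  i = 3 (α = 10): (10−1)(10−8)(10−5)(10−9) = 9·2·5·1 = 90 ≡ 12, so v_3 = 12^{−1} = 12 (mod 13).
  i = 4 (α = 5): (5−1)(5−8)(5−10)(5−9) = 4·(−3)·(−5)·(−4) = −240 ≡ 7, so v_4 = 7^{−1} = 2 (mod 13).
  i = 5 (α = 9): (9−1)(9−8)(9−10)(9−5) = 8·1·(−1)·4 = −32 ≡ 7, so v_5 = 7^{−1} = 2 (mod 13).
  v = [1, 9, 12, 2, 2].
Step 2: syndromes of r = [4, 3, 12, 5, 1] (all sums mod 13).
  S_0 = Σ v_i r_i = 1·4 + 9·3 + 12·12 + 2·5 + 2·1 = 187 ≡ 5.
  S_1 = Σ v_i α_i r_i = 1·1·4 + 9·8·3 + 12·10·12 + 2·5·5 + 2·9·1 = 1728 ≡ 12.
  α_i^2 mod 13 = [1, 12, 9, 12, 3].
  S_2 = Σ v_i α_i^2 r_i = 1·1·4 + 9·12·3 + 12·9·12 + 2·12·5 + 2·3·1 = 1750 ≡ 8.
  S = (5, 12, 8) ≠ 0, so r is not a codeword (an error is present).
Step 3: locate the error. For a single error e at position i, S_ℓ = v_i·e·α_i^ℓ, so α_err = S_1/S_0.
  S_0^{−1} = 5^{−1} = 8 (mod 13), so α_err = 12·8 = 96 ≡ 5 = α_4. Error position i = 4.
  Consistency check: S_2/S_1 = 8·12 = 96 ≡ 5 = α_err ✓ (single-error assumption holds).
Step 4: error magnitude e = S_0/v_4 = S_0·∏_{j≠4}(α_4 − α_j) = 5·7 = 35 ≡ 9 (mod 13).
Step 5: correct position 4: c_4 = r_4 − e = 5 − 9 ≡ 9 (mod 13). Hence c = [4, 3, 12, 9, 1].
  Check: interpolating c through the α_i gives m(x) = 6 + 11·x (degree < 2) with m(α_i) = c_i for every i, so c is indeed a codeword.


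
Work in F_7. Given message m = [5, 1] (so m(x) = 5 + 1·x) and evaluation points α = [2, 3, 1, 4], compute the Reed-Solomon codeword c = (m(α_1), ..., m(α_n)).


c = [0, 1, 6, 2]

Message polynomial: m(x) = 5 + 1·x (mod 7).
For each evaluation point α_i, compute m(α_i) mod 7:
  α_1 = 2: Horner steps 1 → 0, so m(2) = 0.
  α_2 = 3: Horner steps 1 → 1, so m(3) = 1.
  α_3 = 1: Horner steps 1 → 6, so m(1) = 6.
  α_4 = 4: Horner steps 1 → 2, so m(4) = 2.
Codeword c = [0, 1, 6, 2] ∈ F_7^4.


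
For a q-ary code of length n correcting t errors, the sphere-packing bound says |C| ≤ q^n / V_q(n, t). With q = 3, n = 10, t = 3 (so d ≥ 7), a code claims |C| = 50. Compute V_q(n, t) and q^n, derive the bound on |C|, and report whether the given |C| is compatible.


V_q(n, t) = 1161, q^n = 59049, Hamming bound = 50, |C| = 50 ≤ bound (satisfied).

Step 1: Compute V_q(n, t) = Σ_{j=0}^3 C(n, j) (q−1)^j.
  j = 0: C(10,0)·(2)^0 = 1·1 = 1.
  j = 1: C(10,1)·(2)^1 = 10·2 = 20.
  j = 2: C(10,2)·(2)^2 = 45·4 = 180.
  j = 3: C(10,3)·(2)^3 = 120·8 = 960.
  V_q(n, t) = 1 + 20 + 180 + 960 = 1161.
Step 2: q^n = 3^10 = 59049.
Step 3: Hamming bound ⌊q^n / V_q(n,t)⌋ = ⌊59049/1161⌋ = 50.
Step 4: Compare |C| = 50 to 50: satisfied.
The claimed |C| lies at the Hamming bound (tight).


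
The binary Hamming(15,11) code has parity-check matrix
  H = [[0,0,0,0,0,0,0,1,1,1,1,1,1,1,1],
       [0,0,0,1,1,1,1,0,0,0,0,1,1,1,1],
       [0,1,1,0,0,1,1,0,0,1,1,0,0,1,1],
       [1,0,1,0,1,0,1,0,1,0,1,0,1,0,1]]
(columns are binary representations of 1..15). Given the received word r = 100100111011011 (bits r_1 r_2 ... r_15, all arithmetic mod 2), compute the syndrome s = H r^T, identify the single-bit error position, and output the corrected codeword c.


s = (0, 1, 0, 1)^T, error position = 5, corrected codeword c = 100110111011011

Compute s = H r^T mod 2 one row at a time:
  s_1 = 1 + 1 + 0 + 1 + 1 + 0 + 1 + 1 = 6 ≡ 0 (mod 2).
  s_2 = 1 + 0 + 0 + 1 + 1 + 0 + 1 + 1 = 5 ≡ 1 (mod 2).
  s_3 = 0 + 0 + 0 + 1 + 0 + 1 + 1 + 1 = 4 ≡ 0 (mod 2).
  s_4 = 1 + 0 + 0 + 1 + 1 + 1 + 0 + 1 = 5 ≡ 1 (mod 2).
s = (0, 1, 0, 1)^T — this equals column 5 of H (binary 0101), so error is at position 5.
Correct: flip bit 5 of r = 100100111011011 to get c = 100110111011011.


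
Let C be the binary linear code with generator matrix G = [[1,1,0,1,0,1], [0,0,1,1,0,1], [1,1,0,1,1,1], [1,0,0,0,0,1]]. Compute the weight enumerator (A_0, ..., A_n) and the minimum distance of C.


Weight distribution: A_0 = 1, A_1 = 1, A_2 = 2, A_3 = 6, A_4 = 5, A_5 = 1. Minimum distance d = 1.

Enumerate all 2^4 = 16 messages m ∈ F_2^4.
For each, compute codeword c = mG in F_2^6, then tally its weight.
  m = 0000 → c = 000000, weight = 0.
  m = 1000 → c = 110101, weight = 4.
  m = 0100 → c = 001101, weight = 3.
  m = 1100 → c = 111000, weight = 3.
  m = 0010 → c = 110111, weight = 5.
  m = 1010 → c = 000010, weight = 1.
  m = 0110 → c = 111010, weight = 4.
  m = 1110 → c = 001111, weight = 4.
  m = 0001 → c = 100001, weight = 2.
  m = 1001 → c = 010100, weight = 2.
  m = 0101 → c = 101100, weight = 3.
  m = 1101 → c = 011001, weight = 3.
  m = 0011 → c = 010110, weight = 3.
  m = 1011 → c = 100011, weight = 3.
  m = 0111 → c = 011011, weight = 4.
  m = 1111 → c = 101110, weight = 4.
Tally weights:
  weight 0: 1 codewords.
  weight 1: 1 codewords.
  weight 2: 2 codewords.
  weight 3: 6 codewords.
  weight 4: 5 codewords.
  weight 5: 1 codewords.
Minimum distance d = smallest w > 0 with A_w > 0 = 1.
Sanity: Σ A_w = 16 = 2^4 = 16 ✓.


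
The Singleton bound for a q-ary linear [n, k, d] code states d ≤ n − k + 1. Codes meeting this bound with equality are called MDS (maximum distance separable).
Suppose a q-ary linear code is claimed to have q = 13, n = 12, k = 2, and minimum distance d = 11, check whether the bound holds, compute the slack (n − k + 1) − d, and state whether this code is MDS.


Singleton RHS = n − k + 1 = 11, slack = 0, bound satisfied, MDS.

Singleton bound: d ≤ n − k + 1.
Here n = 12, k = 2, so n − k + 1 = 11.
Given d = 11, check d ≤ 11: YES.
Slack = (n − k + 1) − d = 0.
The code is MDS (slack = 0).
Description: the claimed parameters are [12, 2, 11]_13; such a code would be MDS (meets Singleton bound).


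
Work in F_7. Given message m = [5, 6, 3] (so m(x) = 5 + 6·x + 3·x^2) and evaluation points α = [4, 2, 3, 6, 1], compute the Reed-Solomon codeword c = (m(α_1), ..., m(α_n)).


c = [0, 1, 1, 2, 0]

Message polynomial: m(x) = 5 + 6·x + 3·x^2 (mod 7).
For each evaluation point α_i, compute m(α_i) mod 7:
  α_1 = 4: Horner steps 3 → 4 → 0, so m(4) = 0.
  α_2 = 2: Horner steps 3 → 5 → 1, so m(2) = 1.
  α_3 = 3: Horner steps 3 → 1 → 1, so m(3) = 1.
  α_4 = 6: Horner steps 3 → 3 → 2, so m(6) = 2.
  α_5 = 1: Horner steps 3 → 2 → 0, so m(1) = 0.
Codeword c = [0, 1, 1, 2, 0] ∈ F_7^5.


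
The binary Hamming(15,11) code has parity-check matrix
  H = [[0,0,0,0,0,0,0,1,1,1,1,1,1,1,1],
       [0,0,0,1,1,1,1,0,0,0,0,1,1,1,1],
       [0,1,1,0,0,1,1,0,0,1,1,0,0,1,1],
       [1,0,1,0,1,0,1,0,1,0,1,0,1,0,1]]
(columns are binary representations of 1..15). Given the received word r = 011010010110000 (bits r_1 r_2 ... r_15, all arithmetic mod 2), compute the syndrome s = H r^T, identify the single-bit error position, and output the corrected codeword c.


s = (1, 1, 0, 1)^T, error position = 13, corrected codeword c = 011010010110100

Compute s = H r^T mod 2 one row at a time:
  s_1 = 1 + 0 + 1 + 1 + 0 + 0 + 0 + 0 = 3 ≡ 1 (mod 2).
  s_2 = 0 + 1 + 0 + 0 + 0 + 0 + 0 + 0 = 1 ≡ 1 (mod 2).
  s_3 = 1 + 1 + 0 + 0 + 1 + 1 + 0 + 0 = 4 ≡ 0 (mod 2).
  s_4 = 0 + 1 + 1 + 0 + 0 + 1 + 0 + 0 = 3 ≡ 1 (mod 2).
s = (1, 1, 0, 1)^T — this equals column 13 of H (binary 1101), so error is at position 13.
Correct: flip bit 13 of r = 011010010110000 to get c = 011010010110100.


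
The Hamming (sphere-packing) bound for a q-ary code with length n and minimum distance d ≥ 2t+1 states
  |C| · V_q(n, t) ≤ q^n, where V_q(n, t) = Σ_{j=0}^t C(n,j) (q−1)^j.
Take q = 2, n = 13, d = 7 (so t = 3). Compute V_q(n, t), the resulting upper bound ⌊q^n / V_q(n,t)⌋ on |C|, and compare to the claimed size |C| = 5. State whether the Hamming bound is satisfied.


V_q(n, t) = 378, q^n = 8192, Hamming bound = 21, |C| = 5 ≤ bound (satisfied).

Step 1: Compute V_q(n, t) = Σ_{j=0}^3 C(n, j) (q−1)^j.
  j = 0: C(13,0)·(1)^0 = 1·1 = 1.
  j = 1: C(13,1)·(1)^1 = 13·1 = 13.
  j = 2: C(13,2)·(1)^2 = 78·1 = 78.
  j = 3: C(13,3)·(1)^3 = 286·1 = 286.
  V_q(n, t) = 1 + 13 + 78 + 286 = 378.
Step 2: q^n = 2^13 = 8192.
Step 3: Hamming bound ⌊q^n / V_q(n,t)⌋ = ⌊8192/378⌋ = 21.
Step 4: Compare |C| = 5 to 21: satisfied.
The claimed |C| lies below the Hamming bound.


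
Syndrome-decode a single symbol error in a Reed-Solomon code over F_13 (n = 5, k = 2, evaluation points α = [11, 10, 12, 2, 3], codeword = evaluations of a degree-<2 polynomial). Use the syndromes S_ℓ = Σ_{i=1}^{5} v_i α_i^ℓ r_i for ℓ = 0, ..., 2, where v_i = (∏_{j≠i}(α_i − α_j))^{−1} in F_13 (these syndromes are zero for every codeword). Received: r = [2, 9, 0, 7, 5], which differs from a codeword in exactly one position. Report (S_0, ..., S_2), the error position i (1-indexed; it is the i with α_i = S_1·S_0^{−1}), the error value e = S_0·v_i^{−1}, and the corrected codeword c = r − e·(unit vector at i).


S = (12, 3, 4), error at position 2, error magnitude e = 5, c = [2, 4, 0, 7, 5].

Step 1: column multipliers v_i = (∏_{j≠i}(α_i − α_j))^{−1} mod 13.
  i = 1 (α = 11): (11−10)(11−12)(11−2)(11−3) = 1·(−1)·9·8 = −72 ≡ 6, so v_1 = 6^{−1} = 11 (mod 13).
  i = 2 (α = 10): (10−11)(10−12)(10−2)(10−3) = (−1)·(−2)·8·7 = 112 ≡ 8, so v_2 = 8^{−1} = 5 (mod 13).
  i = 3 (α = 12): (12−11)(12−10)(12−2)(12−3) = 1·2·10·9 = 180 ≡ 11, so v_3 = 11^{−1} = 6 (mod 13).
  i = 4 (α = 2): (2−11)(2−10)(2−12)(2−3) = (−9)·(−8)·(−10)·(−1) = 720 ≡ 5, so v_4 = 5^{−1} = 8 (mod 13).
  i = 5 (α = 3): (3−11)(3−10)(3−12)(3−2) = (−8)·(−7)·(−9)·1 = −504 ≡ 3, so v_5 = 3^{−1} = 9 (mod 13).
  v = [11, 5, 6, 8, 9].
Step 2: syndromes of r = [2, 9, 0, 7, 5] (all sums mod 13).
  S_0 = Σ v_i r_i = 11·2 + 5·9 + 6·0 + 8·7 + 9·5 = 168 ≡ 12.
  S_1 = Σ v_i α_i r_i = 11·11·2 + 5·10·9 + 6·12·0 + 8·2·7 + 9·3·5 = 939 ≡ 3.
  α_i^2 mod 13 = [4, 9, 1, 4, 9].
  S_2 = Σ v_i α_i^2 r_i = 11·4·2 + 5·9·9 + 6·1·0 + 8·4·7 + 9·9·5 = 1122 ≡ 4.
  S = (12, 3, 4) ≠ 0, so r is not a codeword (an error is present).
Step 3: locate the error. For a single error e at position i, S_ℓ = v_i·e·α_i^ℓ, so α_err = S_1/S_0.
  S_0^{−1} = 12^{−1} = 12 (mod 13), so α_err = 3·12 = 36 ≡ 10 = α_2. Error position i = 2.
  Consistency check: S_2/S_1 = 4·9 = 36 ≡ 10 = α_err ✓ (single-error assumption holds).
Step 4: error magnitude e = S_0/v_2 = S_0·∏_{j≠2}(α_2 − α_j) = 12·8 = 96 ≡ 5 (mod 13).
Step 5: correct position 2: c_2 = r_2 − e = 9 − 5 ≡ 4 (mod 13). Hence c = [2, 4, 0, 7, 5].
  Check: interpolating c through the α_i gives m(x) = 11 + 11·x (degree < 2) with m(α_i) = c_i for every i, so c is indeed a codeword.


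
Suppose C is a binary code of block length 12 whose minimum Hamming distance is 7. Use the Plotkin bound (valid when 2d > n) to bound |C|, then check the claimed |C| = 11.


Plotkin bound M ≤ 6; given |C| = 11 > bound (violated).

Check applicability: 2d = 14, n = 12.
2d − n = 2 > 0, so Plotkin applies.
Compute d/(2d−n) = 7/2 ≈ 3.5000.
⌊d/(2d−n)⌋ = 3.
Plotkin bound: M ≤ 2·3 = 6.
Given |C| = 11, check: VIOLATED.
This |C| is above the Plotkin bound, so no binary code with n = 12, d = 7 and 11 codewords exists.


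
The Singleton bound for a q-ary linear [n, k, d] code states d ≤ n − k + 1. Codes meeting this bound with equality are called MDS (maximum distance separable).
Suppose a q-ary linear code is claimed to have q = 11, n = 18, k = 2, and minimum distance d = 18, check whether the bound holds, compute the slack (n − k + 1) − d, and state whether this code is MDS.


Singleton RHS = n − k + 1 = 17, slack = -1, bound violated (no such code; not MDS).

Singleton bound: d ≤ n − k + 1.
Here n = 18, k = 2, so n − k + 1 = 17.
Given d = 18, check d ≤ 17: NO.
Slack = (n − k + 1) − d = -1.
The slack is negative: d = 18 exceeds n − k + 1 = 17 by 1, so the Singleton bound is violated and no linear [18, 2, 18]_11 code can exist. In particular it is not MDS (MDS requires d = n − k + 1 exactly).
Description: the claimed parameters are [18, 2, 18]_11; such a code would be impossible (violates the Singleton bound).


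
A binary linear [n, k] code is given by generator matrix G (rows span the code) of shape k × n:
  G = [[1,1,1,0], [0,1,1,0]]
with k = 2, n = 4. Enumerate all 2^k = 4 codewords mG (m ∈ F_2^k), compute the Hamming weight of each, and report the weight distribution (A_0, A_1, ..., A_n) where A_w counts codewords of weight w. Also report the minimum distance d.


Weight distribution: A_0 = 1, A_1 = 1, A_2 = 1, A_3 = 1. Minimum distance d = 1.

Enumerate all 2^2 = 4 messages m ∈ F_2^2.
For each, compute codeword c = mG in F_2^4, then tally its weight.
  m = 00 → c = 0000, weight = 0.
  m = 10 → c = 1110, weight = 3.
  m = 01 → c = 0110, weight = 2.
  m = 11 → c = 1000, weight = 1.
Tally weights:
  weight 0: 1 codewords.
  weight 1: 1 codewords.
  weight 2: 1 codewords.
  weight 3: 1 codewords.
Minimum distance d = smallest w > 0 with A_w > 0 = 1.
Sanity: Σ A_w = 4 = 2^2 = 4 ✓.


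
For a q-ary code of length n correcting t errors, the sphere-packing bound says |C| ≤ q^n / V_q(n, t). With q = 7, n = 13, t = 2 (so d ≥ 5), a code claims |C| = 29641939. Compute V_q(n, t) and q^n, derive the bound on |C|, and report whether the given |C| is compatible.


V_q(n, t) = 2887, q^n = 96889010407, Hamming bound = 33560446, |C| = 29641939 ≤ bound (satisfied).

Step 1: Compute V_q(n, t) = Σ_{j=0}^2 C(n, j) (q−1)^j.
  j = 0: C(13,0)·(6)^0 = 1·1 = 1.
  j = 1: C(13,1)·(6)^1 = 13·6 = 78.
  j = 2: C(13,2)·(6)^2 = 78·36 = 2808.
  V_q(n, t) = 1 + 78 + 2808 = 2887.
Step 2: q^n = 7^13 = 96889010407.
Step 3: Hamming bound ⌊q^n / V_q(n,t)⌋ = ⌊96889010407/2887⌋ = 33560446.
Step 4: Compare |C| = 29641939 to 33560446: satisfied.
The claimed |C| lies below the Hamming bound.


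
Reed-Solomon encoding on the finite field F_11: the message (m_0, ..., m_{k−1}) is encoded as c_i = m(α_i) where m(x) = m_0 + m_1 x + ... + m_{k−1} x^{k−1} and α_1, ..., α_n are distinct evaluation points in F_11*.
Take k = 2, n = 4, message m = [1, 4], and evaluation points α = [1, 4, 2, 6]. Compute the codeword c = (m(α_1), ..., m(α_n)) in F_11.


c = [5, 6, 9, 3]

Message polynomial: m(x) = 1 + 4·x (mod 11).
For each evaluation point α_i, compute m(α_i) mod 11:
  α_1 = 1: Horner steps 4 → 5, so m(1) = 5.
  α_2 = 4: Horner steps 4 → 6, so m(4) = 6.
  α_3 = 2: Horner steps 4 → 9, so m(2) = 9.
  α_4 = 6: Horner steps 4 → 3, so m(6) = 3.
Codeword c = [5, 6, 9, 3] ∈ F_11^4.


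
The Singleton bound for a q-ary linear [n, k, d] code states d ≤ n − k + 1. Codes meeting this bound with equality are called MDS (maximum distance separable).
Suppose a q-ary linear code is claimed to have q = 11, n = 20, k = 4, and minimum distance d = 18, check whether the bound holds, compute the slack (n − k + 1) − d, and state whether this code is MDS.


Singleton RHS = n − k + 1 = 17, slack = -1, bound violated (no such code; not MDS).

Singleton bound: d ≤ n − k + 1.
Here n = 20, k = 4, so n − k + 1 = 17.
Given d = 18, check d ≤ 17: NO.
Slack = (n − k + 1) − d = -1.
The slack is negative: d = 18 exceeds n − k + 1 = 17 by 1, so the Singleton bound is violated and no linear [20, 4, 18]_11 code can exist. In particular it is not MDS (MDS requires d = n − k + 1 exactly).
Description: the claimed parameters are [20, 4, 18]_11; such a code would be impossible (violates the Singleton bound).


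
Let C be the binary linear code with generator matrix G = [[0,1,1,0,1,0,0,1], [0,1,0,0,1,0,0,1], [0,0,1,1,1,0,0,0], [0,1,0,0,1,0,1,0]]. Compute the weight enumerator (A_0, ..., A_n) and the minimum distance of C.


Weight distribution: A_0 = 1, A_1 = 1, A_2 = 2, A_3 = 6, A_4 = 5, A_5 = 1. Minimum distance d = 1.

Enumerate all 2^4 = 16 messages m ∈ F_2^4.
For each, compute codeword c = mG in F_2^8, then tally its weight.
  m = 0000 → c = 00000000, weight = 0.
  m = 1000 → c = 01101001, weight = 4.
  m = 0100 → c = 01001001, weight = 3.
  m = 1100 → c = 00100000, weight = 1.
  m = 0010 → c = 00111000, weight = 3.
  m = 1010 → c = 01010001, weight = 3.
  m = 0110 → c = 01110001, weight = 4.
  m = 1110 → c = 00011000, weight = 2.
  m = 0001 → c = 01001010, weight = 3.
  m = 1001 → c = 00100011, weight = 3.
  m = 0101 → c = 00000011, weight = 2.
  m = 1101 → c = 01101010, weight = 4.
  m = 0011 → c = 01110010, weight = 4.
  m = 1011 → c = 00011011, weight = 4.
  m = 0111 → c = 00111011, weight = 5.
  m = 1111 → c = 01010010, weight = 3.
Tally weights:
  weight 0: 1 codewords.
  weight 1: 1 codewords.
  weight 2: 2 codewords.
  weight 3: 6 codewords.
  weight 4: 5 codewords.
  weight 5: 1 codewords.
Minimum distance d = smallest w > 0 with A_w > 0 = 1.
Sanity: Σ A_w = 16 = 2^4 = 16 ✓.


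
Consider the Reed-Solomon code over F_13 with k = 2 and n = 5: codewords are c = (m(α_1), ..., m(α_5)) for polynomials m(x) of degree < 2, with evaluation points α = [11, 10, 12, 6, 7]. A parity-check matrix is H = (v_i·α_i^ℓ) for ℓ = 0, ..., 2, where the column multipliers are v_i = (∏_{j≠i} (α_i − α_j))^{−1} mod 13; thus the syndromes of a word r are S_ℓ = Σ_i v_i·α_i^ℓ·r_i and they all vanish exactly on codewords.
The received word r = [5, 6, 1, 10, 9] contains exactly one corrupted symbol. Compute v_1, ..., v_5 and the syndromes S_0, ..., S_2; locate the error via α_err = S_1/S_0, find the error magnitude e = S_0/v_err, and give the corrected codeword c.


S = (11, 2, 11), error at position 3, error magnitude e = 10, c = [5, 6, 4, 10, 9].

Step 1: column multipliers v_i = (∏_{j≠i}(α_i − α_j))^{−1} mod 13.
  i = 1 (α = 11): (11−10)(11−12)(11−6)(11−7) = 1·(−1)·5·4 = −20 ≡ 6, so v_1 = 6^{−1} = 11 (mod 13).
  i = 2 (α = 10): (10−11)(10−12)(10−6)(10−7) = (−1)·(−2)·4·3 = 24 ≡ 11, so v_2 = 11^{−1} = 6 (mod 13).
  i = 3 (α = 12): (12−11)(12−10)(12−6)(12−7) = 1·2·6·5 = 60 ≡ 8, so v_3 = 8^{−1} = 5 (mod 13).
  i = 4 (α = 6): (6−11)(6−10)(6−12)(6−7) = (−5)·(−4)·(−6)·(−1) = 120 ≡ 3, so v_4 = 3^{−1} = 9 (mod 13).
  i = 5 (α = 7): (7−11)(7−10)(7−12)(7−6) = (−4)·(−3)·(−5)·1 = −60 ≡ 5, so v_5 = 5^{−1} = 8 (mod 13).
  v = [11, 6, 5, 9, 8].
Step 2: syndromes of r = [5, 6, 1, 10, 9] (all sums mod 13).
  S_0 = Σ v_i r_i = 11·5 + 6·6 + 5·1 + 9·10 + 8·9 = 258 ≡ 11.
  S_1 = Σ v_i α_i r_i = 11·11·5 + 6·10·6 + 5·12·1 + 9·6·10 + 8·7·9 = 2069 ≡ 2.
  α_i^2 mod 13 = [4, 9, 1, 10, 10].
  S_2 = Σ v_i α_i^2 r_i = 11·4·5 + 6·9·6 + 5·1·1 + 9·10·10 + 8·10·9 = 2169 ≡ 11.
  S = (11, 2, 11) ≠ 0, so r is not a codeword (an error is present).
Step 3: locate the error. For a single error e at position i, S_ℓ = v_i·e·α_i^ℓ, so α_err = S_1/S_0.
  S_0^{−1} = 11^{−1} = 6 (mod 13), so α_err = 2·6 = 12 ≡ 12 = α_3. Error position i = 3.
  Consistency check: S_2/S_1 = 11·7 = 77 ≡ 12 = α_err ✓ (single-error assumption holds).
Step 4: error magnitude e = S_0/v_3 = S_0·∏_{j≠3}(α_3 − α_j) = 11·8 = 88 ≡ 10 (mod 13).
Step 5: correct position 3: c_3 = r_3 − e = 1 − 10 ≡ 4 (mod 13). Hence c = [5, 6, 4, 10, 9].
  Check: interpolating c through the α_i gives m(x) = 3 + 12·x (degree < 2) with m(α_i) = c_i for every i, so c is indeed a codeword.


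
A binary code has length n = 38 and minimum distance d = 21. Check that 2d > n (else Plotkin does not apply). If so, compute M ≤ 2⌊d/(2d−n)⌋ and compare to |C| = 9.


Plotkin bound M ≤ 10; given |C| = 9 ≤ bound (satisfied).

Check applicability: 2d = 42, n = 38.
2d − n = 4 > 0, so Plotkin applies.
Compute d/(2d−n) = 21/4 ≈ 5.2500.
⌊d/(2d−n)⌋ = 5.
Plotkin bound: M ≤ 2·5 = 10.
Given |C| = 9, check: satisfied.
This |C| is below the Plotkin bound.


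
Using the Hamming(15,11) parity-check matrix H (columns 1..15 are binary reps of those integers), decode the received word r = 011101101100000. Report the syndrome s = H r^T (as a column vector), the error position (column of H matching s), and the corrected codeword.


s = (0, 1, 1, 1)^T, error position = 7, corrected codeword c = 011101001100000

Compute s = H r^T mod 2 one row at a time:
  s_1 = 0 + 1 + 1 + 0 + 0 + 0 + 0 + 0 = 2 ≡ 0 (mod 2).
  s_2 = 1 + 0 + 1 + 1 + 0 + 0 + 0 + 0 = 3 ≡ 1 (mod 2).
  s_3 = 1 + 1 + 1 + 1 + 1 + 0 + 0 + 0 = 5 ≡ 1 (mod 2).
  s_4 = 0 + 1 + 0 + 1 + 1 + 0 + 0 + 0 = 3 ≡ 1 (mod 2).
s = (0, 1, 1, 1)^T — this equals column 7 of H (binary 0111), so error is at position 7.
Correct: flip bit 7 of r = 011101101100000 to get c = 011101001100000.


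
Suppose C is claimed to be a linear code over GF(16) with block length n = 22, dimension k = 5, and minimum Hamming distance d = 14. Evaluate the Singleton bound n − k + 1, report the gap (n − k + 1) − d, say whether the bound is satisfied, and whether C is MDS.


Singleton RHS = n − k + 1 = 18, slack = 4, bound satisfied, not MDS.

Singleton bound: d ≤ n − k + 1.
Here n = 22, k = 5, so n − k + 1 = 18.
Given d = 14, check d ≤ 18: YES.
Slack = (n − k + 1) − d = 4.
The code is NOT MDS (slack = 4 > 0).
Description: the claimed parameters are [22, 5, 14]_16; such a code would be non-MDS.


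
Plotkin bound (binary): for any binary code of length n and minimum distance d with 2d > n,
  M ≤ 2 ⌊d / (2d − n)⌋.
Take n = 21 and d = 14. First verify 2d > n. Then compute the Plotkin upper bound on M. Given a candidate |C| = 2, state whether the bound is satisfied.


Plotkin bound M ≤ 4; given |C| = 2 ≤ bound (satisfied).

Check applicability: 2d = 28, n = 21.
2d − n = 7 > 0, so Plotkin applies.
Compute d/(2d−n) = 14/7 ≈ 2.0000.
⌊d/(2d−n)⌋ = 2.
Plotkin bound: M ≤ 2·2 = 4.
Given |C| = 2, check: satisfied.
This |C| is below the Plotkin bound.


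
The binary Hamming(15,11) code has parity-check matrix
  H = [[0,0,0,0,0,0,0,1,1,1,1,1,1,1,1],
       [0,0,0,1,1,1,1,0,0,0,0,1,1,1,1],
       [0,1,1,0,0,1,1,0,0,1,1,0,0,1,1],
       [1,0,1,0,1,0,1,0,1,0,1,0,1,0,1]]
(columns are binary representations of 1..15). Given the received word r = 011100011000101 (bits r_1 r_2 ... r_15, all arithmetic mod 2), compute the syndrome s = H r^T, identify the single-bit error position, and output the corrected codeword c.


s = (0, 1, 1, 0)^T, error position = 6, corrected codeword c = 011101011000101

Compute s = H r^T mod 2 one row at a time:
  s_1 = 1 + 1 + 0 + 0 + 0 + 1 + 0 + 1 = 4 ≡ 0 (mod 2).
  s_2 = 1 + 0 + 0 + 0 + 0 + 1 + 0 + 1 = 3 ≡ 1 (mod 2).
  s_3 = 1 + 1 + 0 + 0 + 0 + 0 + 0 + 1 = 3 ≡ 1 (mod 2).
  s_4 = 0 + 1 + 0 + 0 + 1 + 0 + 1 + 1 = 4 ≡ 0 (mod 2).
s = (0, 1, 1, 0)^T — this equals column 6 of H (binary 0110), so error is at position 6.
Correct: flip bit 6 of r = 011100011000101 to get c = 011101011000101.


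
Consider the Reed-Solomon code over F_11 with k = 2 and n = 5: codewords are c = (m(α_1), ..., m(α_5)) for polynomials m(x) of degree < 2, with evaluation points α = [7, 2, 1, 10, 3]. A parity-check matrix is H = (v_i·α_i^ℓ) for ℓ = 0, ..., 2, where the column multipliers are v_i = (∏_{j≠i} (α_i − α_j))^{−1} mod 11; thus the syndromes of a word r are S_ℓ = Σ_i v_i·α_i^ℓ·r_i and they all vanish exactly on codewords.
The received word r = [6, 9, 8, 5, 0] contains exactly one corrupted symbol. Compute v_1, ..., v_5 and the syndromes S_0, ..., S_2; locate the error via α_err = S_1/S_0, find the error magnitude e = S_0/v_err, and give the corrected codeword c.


S = (4, 8, 5), error at position 2, error magnitude e = 5, c = [6, 4, 8, 5, 0].

Step 1: column multipliers v_i = (∏_{j≠i}(α_i − α_j))^{−1} mod 11.
  i = 1 (α = 7): (7−2)(7−1)(7−10)(7−3) = 5·6·(−3)·4 = −360 ≡ 3, so v_1 = 3^{−1} = 4 (mod 11).
  i = 2 (α = 2): (2−7)(2−1)(2−10)(2−3) = (−5)·1·(−8)·(−1) = −40 ≡ 4, so v_2 = 4^{−1} = 3 (mod 11).
  i = 3 (α = 1): (1−7)(1−2)(1−10)(1−3) = (−6)·(−1)·(−9)·(−2) = 108 ≡ 9, so v_3 = 9^{−1} = 5 (mod 11).
  i = 4 (α = 10): (10−7)(10−2)(10−1)(10−3) = 3·8·9·7 = 1512 ≡ 5, so v_4 = 5^{−1} = 9 (mod 11).
  i = 5 (α = 3): (3−7)(3−2)(3−1)(3−10) = (−4)·1·2·(−7) = 56 ≡ 1, so v_5 = 1^{−1} = 1 (mod 11).
  v = [4, 3, 5, 9, 1].
Step 2: syndromes of r = [6, 9, 8, 5, 0] (all sums mod 11).
  S_0 = Σ v_i r_i = 4·6 + 3·9 + 5·8 + 9·5 + 1·0 = 136 ≡ 4.
  S_1 = Σ v_i α_i r_i = 4·7·6 + 3·2·9 + 5·1·8 + 9·10·5 + 1·3·0 = 712 ≡ 8.
  α_i^2 mod 11 = [5, 4, 1, 1, 9].
  S_2 = Σ v_i α_i^2 r_i = 4·5·6 + 3·4·9 + 5·1·8 + 9·1·5 + 1·9·0 = 313 ≡ 5.
  S = (4, 8, 5) ≠ 0, so r is not a codeword (an error is present).
Step 3: locate the error. For a single error e at position i, S_ℓ = v_i·e·α_i^ℓ, so α_err = S_1/S_0.
  S_0^{−1} = 4^{−1} = 3 (mod 11), so α_err = 8·3 = 24 ≡ 2 = α_2. Error position i = 2.
  Consistency check: S_2/S_1 = 5·7 = 35 ≡ 2 = α_err ✓ (single-error assumption holds).
Step 4: error magnitude e = S_0/v_2 = S_0·∏_{j≠2}(α_2 − α_j) = 4·4 = 16 ≡ 5 (mod 11).
Step 5: correct position 2: c_2 = r_2 − e = 9 − 5 ≡ 4 (mod 11). Hence c = [6, 4, 8, 5, 0].
  Check: interpolating c through the α_i gives m(x) = 1 + 7·x (degree < 2) with m(α_i) = c_i for every i, so c is indeed a codeword.


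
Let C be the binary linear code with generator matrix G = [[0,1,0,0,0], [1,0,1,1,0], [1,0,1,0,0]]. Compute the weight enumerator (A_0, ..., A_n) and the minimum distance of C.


Weight distribution: A_0 = 1, A_1 = 2, A_2 = 2, A_3 = 2, A_4 = 1. Minimum distance d = 1.

Enumerate all 2^3 = 8 messages m ∈ F_2^3.
For each, compute codeword c = mG in F_2^5, then tally its weight.
  m = 000 → c = 00000, weight = 0.
  m = 100 → c = 01000, weight = 1.
  m = 010 → c = 10110, weight = 3.
  m = 110 → c = 11110, weight = 4.
  m = 001 → c = 10100, weight = 2.
  m = 101 → c = 11100, weight = 3.
  m = 011 → c = 00010, weight = 1.
  m = 111 → c = 01010, weight = 2.
Tally weights:
  weight 0: 1 codewords.
  weight 1: 2 codewords.
  weight 2: 2 codewords.
  weight 3: 2 codewords.
  weight 4: 1 codewords.
Minimum distance d = smallest w > 0 with A_w > 0 = 1.
Sanity: Σ A_w = 8 = 2^3 = 8 ✓.


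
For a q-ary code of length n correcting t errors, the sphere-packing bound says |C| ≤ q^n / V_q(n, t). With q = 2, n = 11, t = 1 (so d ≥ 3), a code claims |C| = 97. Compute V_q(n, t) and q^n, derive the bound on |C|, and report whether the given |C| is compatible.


V_q(n, t) = 12, q^n = 2048, Hamming bound = 170, |C| = 97 ≤ bound (satisfied).

Step 1: Compute V_q(n, t) = Σ_{j=0}^1 C(n, j) (q−1)^j.
  j = 0: C(11,0)·(1)^0 = 1·1 = 1.
  j = 1: C(11,1)·(1)^1 = 11·1 = 11.
  V_q(n, t) = 1 + 11 = 12.
Step 2: q^n = 2^11 = 2048.
Step 3: Hamming bound ⌊q^n / V_q(n,t)⌋ = ⌊2048/12⌋ = 170.
Step 4: Compare |C| = 97 to 170: satisfied.
The claimed |C| lies below the Hamming bound.


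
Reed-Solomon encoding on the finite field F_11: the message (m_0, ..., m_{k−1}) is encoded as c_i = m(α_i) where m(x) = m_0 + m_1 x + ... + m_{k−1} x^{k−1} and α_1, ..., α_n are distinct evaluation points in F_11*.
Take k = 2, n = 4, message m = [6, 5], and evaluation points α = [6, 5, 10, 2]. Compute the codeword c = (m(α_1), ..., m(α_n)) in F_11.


c = [3, 9, 1, 5]

Message polynomial: m(x) = 6 + 5·x (mod 11).
For each evaluation point α_i, compute m(α_i) mod 11:
  α_1 = 6: Horner steps 5 → 3, so m(6) = 3.
  α_2 = 5: Horner steps 5 → 9, so m(5) = 9.
  α_3 = 10: Horner steps 5 → 1, so m(10) = 1.
  α_4 = 2: Horner steps 5 → 5, so m(2) = 5.
Codeword c = [3, 9, 1, 5] ∈ F_11^4.


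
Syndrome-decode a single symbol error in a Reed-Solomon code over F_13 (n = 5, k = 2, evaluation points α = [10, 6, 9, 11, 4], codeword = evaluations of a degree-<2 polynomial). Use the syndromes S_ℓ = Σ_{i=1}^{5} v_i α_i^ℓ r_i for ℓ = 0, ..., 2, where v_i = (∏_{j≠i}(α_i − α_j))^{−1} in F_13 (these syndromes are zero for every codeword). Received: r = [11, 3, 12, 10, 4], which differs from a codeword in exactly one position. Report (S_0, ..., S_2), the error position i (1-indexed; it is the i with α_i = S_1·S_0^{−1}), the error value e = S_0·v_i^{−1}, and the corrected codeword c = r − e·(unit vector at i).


S = (4, 11, 1), error at position 2, error magnitude e = 1, c = [11, 2, 12, 10, 4].

Step 1: column multipliers v_i = (∏_{j≠i}(α_i − α_j))^{−1} mod 13.
  i = 1 (α = 10): (10−6)(10−9)(10−11)(10−4) = 4·1·(−1)·6 = −24 ≡ 2, so v_1 = 2^{−1} = 7 (mod 13).
  i = 2 (α = 6): (6−10)(6−9)(6−11)(6−4) = (−4)·(−3)·(−5)·2 = −120 ≡ 10, so v_2 = 10^{−1} = 4 (mod 13).
  i = 3 (α = 9): (9−10)(9−6)(9−11)(9−4) = (−1)·3·(−2)·5 = 30 ≡ 4, so v_3 = 4^{−1} = 10 (mod 13).
  i = 4 (α = 11): (11−10)(11−6)(11−9)(11−4) = 1·5·2·7 = 70 ≡ 5, so v_4 = 5^{−1} = 8 (mod 13).
  i = 5 (α = 4): (4−10)(4−6)(4−9)(4−11) = (−6)·(−2)·(−5)·(−7) = 420 ≡ 4, so v_5 = 4^{−1} = 10 (mod 13).
  v = [7, 4, 10, 8, 10].
Step 2: syndromes of r = [11, 3, 12, 10, 4] (all sums mod 13).
  S_0 = Σ v_i r_i = 7·11 + 4·3 + 10·12 + 8·10 + 10·4 = 329 ≡ 4.
  S_1 = Σ v_i α_i r_i = 7·10·11 + 4·6·3 + 10·9·12 + 8·11·10 + 10·4·4 = 2962 ≡ 11.
  α_i^2 mod 13 = [9, 10, 3, 4, 3].
  S_2 = Σ v_i α_i^2 r_i = 7·9·11 + 4·10·3 + 10·3·12 + 8·4·10 + 10·3·4 = 1613 ≡ 1.
  S = (4, 11, 1) ≠ 0, so r is not a codeword (an error is present).
Step 3: locate the error. For a single error e at position i, S_ℓ = v_i·e·α_i^ℓ, so α_err = S_1/S_0.
  S_0^{−1} = 4^{−1} = 10 (mod 13), so α_err = 11·10 = 110 ≡ 6 = α_2. Error position i = 2.
  Consistency check: S_2/S_1 = 1·6 = 6 ≡ 6 = α_err ✓ (single-error assumption holds).
Step 4: error magnitude e = S_0/v_2 = S_0·∏_{j≠2}(α_2 − α_j) = 4·10 = 40 ≡ 1 (mod 13).
Step 5: correct position 2: c_2 = r_2 − e = 3 − 1 ≡ 2 (mod 13). Hence c = [11, 2, 12, 10, 4].
  Check: interpolating c through the α_i gives m(x) = 8 + 12·x (degree < 2) with m(α_i) = c_i for every i, so c is indeed a codeword.
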